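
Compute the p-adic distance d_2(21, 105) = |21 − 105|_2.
d_2(21, 105) = 1/4

Step 1 — x − y = 21 − 105 = -84. Step 2 — v_2(-84) = 2 (factor: -84 = −(2^2 · 21); the sign does not affect v_p). Step 3 — |x − y|_2 = 2^{-2} = 1/4.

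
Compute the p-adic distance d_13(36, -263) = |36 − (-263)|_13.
d_13(36, -263) = 1/13

Step 1 — x − y = 36 − (-263) = 299. Step 2 — v_13(299) = 1 (factor: 299 = (13^1 · 23); the sign does not affect v_p). Step 3 — |x − y|_13 = 13^{-1} = 1/13.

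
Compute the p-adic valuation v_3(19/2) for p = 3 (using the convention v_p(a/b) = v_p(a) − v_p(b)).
v_3(19/2) = 0

Factor powers of 3 from the numerator and denominator of the reduced fraction: 19 = 3^0 · 19 and 2 = 3^0 · 2. Apply v_p(a/b) = v_p(a) − v_p(b): v_3(19/2) = 0 − 0 = 0.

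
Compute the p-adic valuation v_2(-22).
v_2(-22) = 1

v_2(n) is the largest exponent k such that 2^k divides n. Factor out: -22 = -2^1 · 11. (Sign doesn't affect v_p.) So v_2(-22) = 1.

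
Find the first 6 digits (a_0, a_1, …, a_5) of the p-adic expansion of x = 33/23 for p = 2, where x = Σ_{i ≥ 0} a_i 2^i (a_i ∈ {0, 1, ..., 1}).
(a_0, …, a_5) = (1, 1, 1, 0, 0, 0)

v_2(33/23) = 0 (numerator and denominator both coprime to 2), so x ∈ ℤ_2^×. Compute digits iteratively via a_i = x_i mod 2, x_{i+1} = (x_i − a_i)/2, with x_0 = x:
  x_0 = 33/23;  a_0 = 1;  x_1 = (x_0 − 1)/2 = 5/23
  x_1 = 5/23;  a_1 = 1;  x_2 = (x_1 − 1)/2 = -9/23
  x_2 = -9/23;  a_2 = 1;  x_3 = (x_2 − 1)/2 = -16/23
  x_3 = -16/23;  a_3 = 0;  x_4 = (x_3 − 0)/2 = -8/23
  x_4 = -8/23;  a_4 = 0;  x_5 = (x_4 − 0)/2 = -4/23
  x_5 = -4/23;  a_5 = 0;  x_6 = (x_5 − 0)/2 = -2/23
Digits: (1, 1, 1, 0, 0, 0).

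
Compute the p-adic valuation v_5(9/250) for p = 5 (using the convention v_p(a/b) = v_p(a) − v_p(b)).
v_5(9/250) = -3

Factor powers of 5 from the numerator and denominator of the reduced fraction: 9 = 5^0 · 9 and 250 = 5^3 · 2. Apply v_p(a/b) = v_p(a) − v_p(b): v_5(9/250) = 0 − 3 = -3.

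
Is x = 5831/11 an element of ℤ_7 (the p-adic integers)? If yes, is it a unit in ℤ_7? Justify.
x ∈ ℤ_7 but not a unit; v_7(x) = 3 > 0

ℤ_7 = {x ∈ ℚ_7 : v_7(x) ≥ 0} and ℤ_7^× = {x ∈ ℤ_7 : v_7(x) = 0}. Here v_7(5831/11) = v_7(num) − v_7(den) = 3; compare against these criteria.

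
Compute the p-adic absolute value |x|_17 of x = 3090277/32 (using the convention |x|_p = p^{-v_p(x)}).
|3090277/32|_17 = 1/83521

Step 1 — compute v_17(x) by factoring powers of 17 out of the numerator and denominator: v_17(3090277/32) = 4. Step 2 — apply |x|_p = p^{-v_p(x)} = 17^{-4} = 1/83521.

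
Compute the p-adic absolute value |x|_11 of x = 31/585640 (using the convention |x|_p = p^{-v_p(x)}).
|31/585640|_11 = 14641

Step 1 — compute v_11(x) by factoring powers of 11 out of the numerator and denominator: v_11(31/585640) = -4. Step 2 — apply |x|_p = p^{-v_p(x)} = 11^{4} = 14641.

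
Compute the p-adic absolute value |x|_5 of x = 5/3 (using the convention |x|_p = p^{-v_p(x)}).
|5/3|_5 = 1/5

Step 1 — compute v_5(x) by factoring powers of 5 out of the numerator and denominator: v_5(5/3) = 1. Step 2 — apply |x|_p = p^{-v_p(x)} = 5^{-1} = 1/5.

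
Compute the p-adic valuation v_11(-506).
v_11(-506) = 1

v_11(n) is the largest exponent k such that 11^k divides n. Factor out: -506 = -11^1 · 46. (Sign doesn't affect v_p.) So v_11(-506) = 1.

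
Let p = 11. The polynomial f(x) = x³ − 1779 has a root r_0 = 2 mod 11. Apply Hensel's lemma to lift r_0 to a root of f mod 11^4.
r_3 = 2620 (mod 14641)

Hensel: r_{i+1} = r_i − f(r_i)/f′(r_i) mod 11^{i+2}, where f′(x) = 3x². Iterate:
  r_0 = 2 (mod 11)
  r_1 = 79 (mod 121)
  r_2 = 1289 (mod 1331)
  r_3 = 2620 (mod 14641)
Final: r = 2620 with f(r) ≡ 0 mod 11^4.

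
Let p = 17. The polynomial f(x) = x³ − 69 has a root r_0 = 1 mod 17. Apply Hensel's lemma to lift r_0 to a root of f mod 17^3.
r_2 = 3877 (mod 4913)

Hensel: r_{i+1} = r_i − f(r_i)/f′(r_i) mod 17^{i+2}, where f′(x) = 3x². Iterate:
  r_0 = 1 (mod 17)
  r_1 = 120 (mod 289)
  r_2 = 3877 (mod 4913)
Final: r = 3877 with f(r) ≡ 0 mod 17^3.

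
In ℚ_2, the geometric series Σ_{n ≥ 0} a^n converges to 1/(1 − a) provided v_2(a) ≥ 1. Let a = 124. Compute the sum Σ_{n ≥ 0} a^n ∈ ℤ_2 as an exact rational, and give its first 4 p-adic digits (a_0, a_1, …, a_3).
Σ a^n = 1/(1 − a) = -1/123;  first 4 digits = (1, 0, 1, 1)

v_2(a) = 2 ≥ 1, so the series converges in ℤ_2 to 1/(1 − a) = 1/(1 − 124) = -1/123. Expand this rational in ℤ_2: compute digits iteratively via d_i = x_i mod 2, x_{i+1} = (x_i − d_i)/2. The first 4 digits are (1, 0, 1, 1).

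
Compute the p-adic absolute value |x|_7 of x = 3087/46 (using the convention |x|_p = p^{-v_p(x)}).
|3087/46|_7 = 1/343

Step 1 — compute v_7(x) by factoring powers of 7 out of the numerator and denominator: v_7(3087/46) = 3. Step 2 — apply |x|_p = p^{-v_p(x)} = 7^{-3} = 1/343.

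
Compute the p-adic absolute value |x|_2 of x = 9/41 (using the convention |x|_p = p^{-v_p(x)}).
|9/41|_2 = 1

Step 1 — compute v_2(x) by factoring powers of 2 out of the numerator and denominator: v_2(9/41) = 0. Step 2 — apply |x|_p = p^{-v_p(x)} = 2^{0} = 1.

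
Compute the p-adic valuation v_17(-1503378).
v_17(-1503378) = 4

v_17(n) is the largest exponent k such that 17^k divides n. Factor out: -1503378 = -17^4 · 18. (Sign doesn't affect v_p.) So v_17(-1503378) = 4.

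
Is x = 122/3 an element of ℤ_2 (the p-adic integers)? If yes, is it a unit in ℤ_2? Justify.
x ∈ ℤ_2 but not a unit; v_2(x) = 1 > 0

ℤ_2 = {x ∈ ℚ_2 : v_2(x) ≥ 0} and ℤ_2^× = {x ∈ ℤ_2 : v_2(x) = 0}. Here v_2(122/3) = v_2(num) − v_2(den) = 1; compare against these criteria.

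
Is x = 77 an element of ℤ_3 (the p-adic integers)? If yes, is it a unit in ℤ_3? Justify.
x ∈ ℤ_3^× (unit); v_3(x) = 0

ℤ_3 = {x ∈ ℚ_3 : v_3(x) ≥ 0} and ℤ_3^× = {x ∈ ℤ_3 : v_3(x) = 0}. Here v_3(77) = v_3(num) − v_3(den) = 0; compare against these criteria.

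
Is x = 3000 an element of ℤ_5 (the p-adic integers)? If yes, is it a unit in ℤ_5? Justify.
x ∈ ℤ_5 but not a unit; v_5(x) = 3 > 0

ℤ_5 = {x ∈ ℚ_5 : v_5(x) ≥ 0} and ℤ_5^× = {x ∈ ℤ_5 : v_5(x) = 0}. Here v_5(3000) = v_5(num) − v_5(den) = 3; compare against these criteria.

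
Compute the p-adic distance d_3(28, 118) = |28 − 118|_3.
d_3(28, 118) = 1/9

Step 1 — x − y = 28 − 118 = -90. Step 2 — v_3(-90) = 2 (factor: -90 = −(3^2 · 10); the sign does not affect v_p). Step 3 — |x − y|_3 = 3^{-2} = 1/9.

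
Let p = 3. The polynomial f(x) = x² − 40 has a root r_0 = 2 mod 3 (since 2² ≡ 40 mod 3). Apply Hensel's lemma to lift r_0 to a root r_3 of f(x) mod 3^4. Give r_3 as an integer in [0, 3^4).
r_3 = 11 (mod 81)

Hensel's recurrence: r_{i+1} = r_i − f(r_i)·(f′(r_i))^{-1} mod 3^{i+2}, with f′(x) = 2x. Iterate:
  r_0 = 2 (mod 3)
  r_1 = 2 (mod 9)
  r_2 = 11 (mod 27)
  r_3 = 11 (mod 81)
Final: r_3 = 11, and one checks f(r_3) ≡ 0 mod 3^4.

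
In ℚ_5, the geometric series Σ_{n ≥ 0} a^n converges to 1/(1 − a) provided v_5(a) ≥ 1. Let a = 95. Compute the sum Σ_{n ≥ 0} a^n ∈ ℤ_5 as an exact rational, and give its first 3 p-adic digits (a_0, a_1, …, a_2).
Σ a^n = 1/(1 − a) = -1/94;  first 3 digits = (1, 4, 4)

v_5(a) = 1 ≥ 1, so the series converges in ℤ_5 to 1/(1 − a) = 1/(1 − 95) = -1/94. Expand this rational in ℤ_5: compute digits iteratively via d_i = x_i mod 5, x_{i+1} = (x_i − d_i)/5. The first 3 digits are (1, 4, 4).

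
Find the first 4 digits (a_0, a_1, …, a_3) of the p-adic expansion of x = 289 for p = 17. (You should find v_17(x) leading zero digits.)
(a_0, …, a_3) = (0, 0, 1, 0)

v_17(289) = 2, so a_0 = ... = a_1 = 0. Factor out: x = 17^2 · u with u = 1 a unit in ℤ_17. Expand u iteratively via a_{v+i} = u_i mod 17, u_{i+1} = (u_i − a_{v+i})/17:
  u_0 = 1;  a_2 = 1;  u_1 = (u_0 − 1)/17 = 0
  u_1 = 0;  a_3 = 0;  u_2 = (u_1 − 0)/17 = 0
Digits: (0, 0, 1, 0).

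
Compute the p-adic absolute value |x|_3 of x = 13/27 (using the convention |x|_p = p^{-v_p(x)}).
|13/27|_3 = 27

Step 1 — compute v_3(x) by factoring powers of 3 out of the numerator and denominator: v_3(13/27) = -3. Step 2 — apply |x|_p = p^{-v_p(x)} = 3^{3} = 27.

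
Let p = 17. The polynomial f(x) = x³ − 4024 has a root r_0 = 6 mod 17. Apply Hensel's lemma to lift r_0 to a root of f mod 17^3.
r_2 = 4783 (mod 4913)

Hensel: r_{i+1} = r_i − f(r_i)/f′(r_i) mod 17^{i+2}, where f′(x) = 3x². Iterate:
  r_0 = 6 (mod 17)
  r_1 = 159 (mod 289)
  r_2 = 4783 (mod 4913)
Final: r = 4783 with f(r) ≡ 0 mod 17^3.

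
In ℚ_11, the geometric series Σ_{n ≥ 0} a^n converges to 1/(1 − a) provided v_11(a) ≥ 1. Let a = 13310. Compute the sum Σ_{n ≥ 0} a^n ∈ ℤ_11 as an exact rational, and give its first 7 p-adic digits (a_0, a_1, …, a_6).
Σ a^n = 1/(1 − a) = -1/13309;  first 7 digits = (1, 0, 0, 10, 0, 0, 1)

v_11(a) = 3 ≥ 1, so the series converges in ℤ_11 to 1/(1 − a) = 1/(1 − 13310) = -1/13309. Expand this rational in ℤ_11: compute digits iteratively via d_i = x_i mod 11, x_{i+1} = (x_i − d_i)/11. The first 7 digits are (1, 0, 0, 10, 0, 0, 1).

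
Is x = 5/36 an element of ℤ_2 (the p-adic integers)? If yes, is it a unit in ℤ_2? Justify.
x ∉ ℤ_2 (v_2(x) = -2 < 0)

ℤ_2 = {x ∈ ℚ_2 : v_2(x) ≥ 0} and ℤ_2^× = {x ∈ ℤ_2 : v_2(x) = 0}. Here v_2(5/36) = v_2(num) − v_2(den) = -2; compare against these criteria.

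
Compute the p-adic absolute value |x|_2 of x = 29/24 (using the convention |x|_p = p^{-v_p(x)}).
|29/24|_2 = 8

Step 1 — compute v_2(x) by factoring powers of 2 out of the numerator and denominator: v_2(29/24) = -3. Step 2 — apply |x|_p = p^{-v_p(x)} = 2^{3} = 8.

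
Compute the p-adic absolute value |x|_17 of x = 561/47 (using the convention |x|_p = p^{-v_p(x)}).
|561/47|_17 = 1/17

Step 1 — compute v_17(x) by factoring powers of 17 out of the numerator and denominator: v_17(561/47) = 1. Step 2 — apply |x|_p = p^{-v_p(x)} = 17^{-1} = 1/17.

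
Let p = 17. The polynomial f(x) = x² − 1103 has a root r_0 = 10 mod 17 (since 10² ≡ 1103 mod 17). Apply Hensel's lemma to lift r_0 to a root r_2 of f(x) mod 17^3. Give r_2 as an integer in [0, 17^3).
r_2 = 1404 (mod 4913)

Hensel's recurrence: r_{i+1} = r_i − f(r_i)·(f′(r_i))^{-1} mod 17^{i+2}, with f′(x) = 2x. Iterate:
  r_0 = 10 (mod 17)
  r_1 = 248 (mod 289)
  r_2 = 1404 (mod 4913)
Final: r_2 = 1404, and one checks f(r_2) ≡ 0 mod 17^3.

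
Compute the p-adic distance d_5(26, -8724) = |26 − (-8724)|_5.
d_5(26, -8724) = 1/625

Step 1 — x − y = 26 − (-8724) = 8750. Step 2 — v_5(8750) = 4 (factor: 8750 = (5^4 · 14); the sign does not affect v_p). Step 3 — |x − y|_5 = 5^{-4} = 1/625.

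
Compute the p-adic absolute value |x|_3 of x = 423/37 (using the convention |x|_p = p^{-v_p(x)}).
|423/37|_3 = 1/9

Step 1 — compute v_3(x) by factoring powers of 3 out of the numerator and denominator: v_3(423/37) = 2. Step 2 — apply |x|_p = p^{-v_p(x)} = 3^{-2} = 1/9.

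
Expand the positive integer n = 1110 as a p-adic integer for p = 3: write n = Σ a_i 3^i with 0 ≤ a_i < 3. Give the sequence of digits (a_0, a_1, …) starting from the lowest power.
(a_0, a_1, …) = (0, 1, 0, 2, 1, 1, 1)

Repeated division by 3 gives the digits low-to-high: 1110 = 1·3^1 + 2·3^3 + 1·3^4 + 1·3^5 + 1·3^6. Digit sequence: (0, 1, 0, 2, 1, 1, 1).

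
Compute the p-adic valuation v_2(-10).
v_2(-10) = 1

v_2(n) is the largest exponent k such that 2^k divides n. Factor out: -10 = -2^1 · 5. (Sign doesn't affect v_p.) So v_2(-10) = 1.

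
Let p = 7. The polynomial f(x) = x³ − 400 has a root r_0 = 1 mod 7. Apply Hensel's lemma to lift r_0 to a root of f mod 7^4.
r_3 = 281 (mod 2401)

Hensel: r_{i+1} = r_i − f(r_i)/f′(r_i) mod 7^{i+2}, where f′(x) = 3x². Iterate:
  r_0 = 1 (mod 7)
  r_1 = 36 (mod 49)
  r_2 = 281 (mod 343)
  r_3 = 281 (mod 2401)
Final: r = 281 with f(r) ≡ 0 mod 7^4.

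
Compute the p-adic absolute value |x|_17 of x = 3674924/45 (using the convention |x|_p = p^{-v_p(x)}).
|3674924/45|_17 = 1/83521

Step 1 — compute v_17(x) by factoring powers of 17 out of the numerator and denominator: v_17(3674924/45) = 4. Step 2 — apply |x|_p = p^{-v_p(x)} = 17^{-4} = 1/83521.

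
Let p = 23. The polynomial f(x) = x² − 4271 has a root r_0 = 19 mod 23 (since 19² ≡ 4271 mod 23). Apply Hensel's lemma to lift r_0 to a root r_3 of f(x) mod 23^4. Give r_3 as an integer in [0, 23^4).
r_3 = 15268 (mod 279841)

Hensel's recurrence: r_{i+1} = r_i − f(r_i)·(f′(r_i))^{-1} mod 23^{i+2}, with f′(x) = 2x. Iterate:
  r_0 = 19 (mod 23)
  r_1 = 456 (mod 529)
  r_2 = 3101 (mod 12167)
  r_3 = 15268 (mod 279841)
Final: r_3 = 15268, and one checks f(r_3) ≡ 0 mod 23^4.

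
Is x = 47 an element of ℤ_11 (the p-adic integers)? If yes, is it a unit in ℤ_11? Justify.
x ∈ ℤ_11^× (unit); v_11(x) = 0

ℤ_11 = {x ∈ ℚ_11 : v_11(x) ≥ 0} and ℤ_11^× = {x ∈ ℤ_11 : v_11(x) = 0}. Here v_11(47) = v_11(num) − v_11(den) = 0; compare against these criteria.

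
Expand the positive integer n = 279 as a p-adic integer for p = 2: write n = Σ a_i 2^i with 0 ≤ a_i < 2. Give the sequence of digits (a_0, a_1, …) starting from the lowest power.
(a_0, a_1, …) = (1, 1, 1, 0, 1, 0, 0, 0, 1)

Repeated division by 2 gives the digits low-to-high: 279 = 1 + 1·2^1 + 1·2^2 + 1·2^4 + 1·2^8. Digit sequence: (1, 1, 1, 0, 1, 0, 0, 0, 1).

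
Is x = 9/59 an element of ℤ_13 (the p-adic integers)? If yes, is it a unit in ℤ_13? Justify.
x ∈ ℤ_13^× (unit); v_13(x) = 0

ℤ_13 = {x ∈ ℚ_13 : v_13(x) ≥ 0} and ℤ_13^× = {x ∈ ℤ_13 : v_13(x) = 0}. Here v_13(9/59) = v_13(num) − v_13(den) = 0; compare against these criteria.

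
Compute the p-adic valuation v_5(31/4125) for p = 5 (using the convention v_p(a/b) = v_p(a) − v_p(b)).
v_5(31/4125) = -3

Factor powers of 5 from the numerator and denominator of the reduced fraction: 31 = 5^0 · 31 and 4125 = 5^3 · 33. Apply v_p(a/b) = v_p(a) − v_p(b): v_5(31/4125) = 0 − 3 = -3.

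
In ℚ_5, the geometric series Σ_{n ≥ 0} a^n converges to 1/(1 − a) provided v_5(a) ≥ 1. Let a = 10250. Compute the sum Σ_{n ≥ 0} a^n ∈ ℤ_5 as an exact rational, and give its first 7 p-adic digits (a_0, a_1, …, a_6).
Σ a^n = 1/(1 − a) = -1/10249;  first 7 digits = (1, 0, 0, 2, 1, 3, 4)

v_5(a) = 3 ≥ 1, so the series converges in ℤ_5 to 1/(1 − a) = 1/(1 − 10250) = -1/10249. Expand this rational in ℤ_5: compute digits iteratively via d_i = x_i mod 5, x_{i+1} = (x_i − d_i)/5. The first 7 digits are (1, 0, 0, 2, 1, 3, 4).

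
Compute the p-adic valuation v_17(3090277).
v_17(3090277) = 4

v_17(n) is the largest exponent k such that 17^k divides n. Factor out: 3090277 = 17^4 · 37. (Sign doesn't affect v_p.) So v_17(3090277) = 4.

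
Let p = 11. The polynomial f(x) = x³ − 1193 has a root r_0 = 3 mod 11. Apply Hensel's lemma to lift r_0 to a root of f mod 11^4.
r_3 = 8803 (mod 14641)

Hensel: r_{i+1} = r_i − f(r_i)/f′(r_i) mod 11^{i+2}, where f′(x) = 3x². Iterate:
  r_0 = 3 (mod 11)
  r_1 = 91 (mod 121)
  r_2 = 817 (mod 1331)
  r_3 = 8803 (mod 14641)
Final: r = 8803 with f(r) ≡ 0 mod 11^4.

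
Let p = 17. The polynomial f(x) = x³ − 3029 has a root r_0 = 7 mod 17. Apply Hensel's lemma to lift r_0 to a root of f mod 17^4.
r_3 = 65066 (mod 83521)

Hensel: r_{i+1} = r_i − f(r_i)/f′(r_i) mod 17^{i+2}, where f′(x) = 3x². Iterate:
  r_0 = 7 (mod 17)
  r_1 = 41 (mod 289)
  r_2 = 1197 (mod 4913)
  r_3 = 65066 (mod 83521)
Final: r = 65066 with f(r) ≡ 0 mod 17^4.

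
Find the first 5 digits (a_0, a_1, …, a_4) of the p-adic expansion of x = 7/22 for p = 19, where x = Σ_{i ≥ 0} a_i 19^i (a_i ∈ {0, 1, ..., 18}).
(a_0, …, a_4) = (15, 7, 16, 0, 6)

v_19(7/22) = 0 (numerator and denominator both coprime to 19), so x ∈ ℤ_19^×. Compute digits iteratively via a_i = x_i mod 19, x_{i+1} = (x_i − a_i)/19, with x_0 = x:
  x_0 = 7/22;  a_0 = 15;  x_1 = (x_0 − 15)/19 = -17/22
  x_1 = -17/22;  a_1 = 7;  x_2 = (x_1 − 7)/19 = -9/22
  x_2 = -9/22;  a_2 = 16;  x_3 = (x_2 − 16)/19 = -19/22
  x_3 = -19/22;  a_3 = 0;  x_4 = (x_3 − 0)/19 = -1/22
  x_4 = -1/22;  a_4 = 6;  x_5 = (x_4 − 6)/19 = -7/22
Digits: (15, 7, 16, 0, 6).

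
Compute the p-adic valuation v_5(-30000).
v_5(-30000) = 4

v_5(n) is the largest exponent k such that 5^k divides n. Factor out: -30000 = -5^4 · 48. (Sign doesn't affect v_p.) So v_5(-30000) = 4.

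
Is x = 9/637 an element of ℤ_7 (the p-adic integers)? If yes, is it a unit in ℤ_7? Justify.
x ∉ ℤ_7 (v_7(x) = -2 < 0)

ℤ_7 = {x ∈ ℚ_7 : v_7(x) ≥ 0} and ℤ_7^× = {x ∈ ℤ_7 : v_7(x) = 0}. Here v_7(9/637) = v_7(num) − v_7(den) = -2; compare against these criteria.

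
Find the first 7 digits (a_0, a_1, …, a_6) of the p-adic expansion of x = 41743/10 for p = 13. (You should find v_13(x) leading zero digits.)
(a_0, …, a_6) = (0, 0, 0, 11, 11, 3, 1)

v_13(41743/10) = 3, so a_0 = ... = a_2 = 0. Factor out: x = 13^3 · u with u = 19/10 a unit in ℤ_13. Expand u iteratively via a_{v+i} = u_i mod 13, u_{i+1} = (u_i − a_{v+i})/13:
  u_0 = 19/10;  a_3 = 11;  u_1 = (u_0 − 11)/13 = -7/10
  u_1 = -7/10;  a_4 = 11;  u_2 = (u_1 − 11)/13 = -9/10
  u_2 = -9/10;  a_5 = 3;  u_3 = (u_2 − 3)/13 = -3/10
  u_3 = -3/10;  a_6 = 1;  u_4 = (u_3 − 1)/13 = -1/10
Digits: (0, 0, 0, 11, 11, 3, 1).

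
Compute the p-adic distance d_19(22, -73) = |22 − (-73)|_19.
d_19(22, -73) = 1/19

Step 1 — x − y = 22 − (-73) = 95. Step 2 — v_19(95) = 1 (factor: 95 = (19^1 · 5); the sign does not affect v_p). Step 3 — |x − y|_19 = 19^{-1} = 1/19.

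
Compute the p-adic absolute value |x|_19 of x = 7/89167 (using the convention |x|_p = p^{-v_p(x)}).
|7/89167|_19 = 6859

Step 1 — compute v_19(x) by factoring powers of 19 out of the numerator and denominator: v_19(7/89167) = -3. Step 2 — apply |x|_p = p^{-v_p(x)} = 19^{3} = 6859.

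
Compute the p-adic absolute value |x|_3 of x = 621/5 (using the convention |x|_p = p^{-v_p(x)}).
|621/5|_3 = 1/27

Step 1 — compute v_3(x) by factoring powers of 3 out of the numerator and denominator: v_3(621/5) = 3. Step 2 — apply |x|_p = p^{-v_p(x)} = 3^{-3} = 1/27.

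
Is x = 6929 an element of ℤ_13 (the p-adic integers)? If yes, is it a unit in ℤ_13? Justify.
x ∈ ℤ_13 but not a unit; v_13(x) = 2 > 0

ℤ_13 = {x ∈ ℚ_13 : v_13(x) ≥ 0} and ℤ_13^× = {x ∈ ℤ_13 : v_13(x) = 0}. Here v_13(6929) = v_13(num) − v_13(den) = 2; compare against these criteria.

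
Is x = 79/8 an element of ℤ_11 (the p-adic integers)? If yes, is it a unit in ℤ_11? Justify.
x ∈ ℤ_11^× (unit); v_11(x) = 0

ℤ_11 = {x ∈ ℚ_11 : v_11(x) ≥ 0} and ℤ_11^× = {x ∈ ℤ_11 : v_11(x) = 0}. Here v_11(79/8) = v_11(num) − v_11(den) = 0; compare against these criteria.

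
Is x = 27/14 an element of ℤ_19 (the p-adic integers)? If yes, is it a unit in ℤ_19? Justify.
x ∈ ℤ_19^× (unit); v_19(x) = 0

ℤ_19 = {x ∈ ℚ_19 : v_19(x) ≥ 0} and ℤ_19^× = {x ∈ ℤ_19 : v_19(x) = 0}. Here v_19(27/14) = v_19(num) − v_19(den) = 0; compare against these criteria.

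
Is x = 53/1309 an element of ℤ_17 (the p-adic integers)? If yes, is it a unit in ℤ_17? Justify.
x ∉ ℤ_17 (v_17(x) = -1 < 0)

ℤ_17 = {x ∈ ℚ_17 : v_17(x) ≥ 0} and ℤ_17^× = {x ∈ ℤ_17 : v_17(x) = 0}. Here v_17(53/1309) = v_17(num) − v_17(den) = -1; compare against these criteria.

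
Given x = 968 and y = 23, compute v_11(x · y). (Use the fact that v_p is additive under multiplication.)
v_11(22264) = 2

v_p(x) = 2 (factor: 968 = 11^2 · 8); v_p(y) = 0 (factor: 23 = 11^0 · 23). Additivity: v_p(xy) = v_p(x) + v_p(y) = 2 + 0 = 2. (Direct check: xy = 22264 = 11^2 · (184).)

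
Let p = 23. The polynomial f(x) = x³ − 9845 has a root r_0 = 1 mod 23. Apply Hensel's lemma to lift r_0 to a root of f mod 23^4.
r_3 = 99913 (mod 279841)

Hensel: r_{i+1} = r_i − f(r_i)/f′(r_i) mod 23^{i+2}, where f′(x) = 3x². Iterate:
  r_0 = 1 (mod 23)
  r_1 = 461 (mod 529)
  r_2 = 2577 (mod 12167)
  r_3 = 99913 (mod 279841)
Final: r = 99913 with f(r) ≡ 0 mod 23^4.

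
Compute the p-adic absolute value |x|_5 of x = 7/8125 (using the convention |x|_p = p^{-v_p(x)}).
|7/8125|_5 = 625

Step 1 — compute v_5(x) by factoring powers of 5 out of the numerator and denominator: v_5(7/8125) = -4. Step 2 — apply |x|_p = p^{-v_p(x)} = 5^{4} = 625.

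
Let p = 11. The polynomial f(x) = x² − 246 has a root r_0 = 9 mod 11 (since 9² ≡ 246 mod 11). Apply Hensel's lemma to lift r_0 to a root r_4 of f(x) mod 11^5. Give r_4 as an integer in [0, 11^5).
r_4 = 51181 (mod 161051)

Hensel's recurrence: r_{i+1} = r_i − f(r_i)·(f′(r_i))^{-1} mod 11^{i+2}, with f′(x) = 2x. Iterate:
  r_0 = 9 (mod 11)
  r_1 = 119 (mod 121)
  r_2 = 603 (mod 1331)
  r_3 = 7258 (mod 14641)
  r_4 = 51181 (mod 161051)
Final: r_4 = 51181, and one checks f(r_4) ≡ 0 mod 11^5.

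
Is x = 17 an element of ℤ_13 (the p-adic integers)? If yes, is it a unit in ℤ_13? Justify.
x ∈ ℤ_13^× (unit); v_13(x) = 0

ℤ_13 = {x ∈ ℚ_13 : v_13(x) ≥ 0} and ℤ_13^× = {x ∈ ℤ_13 : v_13(x) = 0}. Here v_13(17) = v_13(num) − v_13(den) = 0; compare against these criteria.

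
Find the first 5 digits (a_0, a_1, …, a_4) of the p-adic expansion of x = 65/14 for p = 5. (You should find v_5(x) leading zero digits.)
(a_0, …, a_4) = (0, 2, 3, 4, 3)

v_5(65/14) = 1, so a_0 = ... = a_0 = 0. Factor out: x = 5^1 · u with u = 13/14 a unit in ℤ_5. Expand u iteratively via a_{v+i} = u_i mod 5, u_{i+1} = (u_i − a_{v+i})/5:
  u_0 = 13/14;  a_1 = 2;  u_1 = (u_0 − 2)/5 = -3/14
  u_1 = -3/14;  a_2 = 3;  u_2 = (u_1 − 3)/5 = -9/14
  u_2 = -9/14;  a_3 = 4;  u_3 = (u_2 − 4)/5 = -13/14
  u_3 = -13/14;  a_4 = 3;  u_4 = (u_3 − 3)/5 = -11/14
Digits: (0, 2, 3, 4, 3).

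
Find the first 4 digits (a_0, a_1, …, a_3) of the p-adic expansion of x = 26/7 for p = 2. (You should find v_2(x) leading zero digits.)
(a_0, …, a_3) = (0, 1, 1, 0)

v_2(26/7) = 1, so a_0 = ... = a_0 = 0. Factor out: x = 2^1 · u with u = 13/7 a unit in ℤ_2. Expand u iteratively via a_{v+i} = u_i mod 2, u_{i+1} = (u_i − a_{v+i})/2:
  u_0 = 13/7;  a_1 = 1;  u_1 = (u_0 − 1)/2 = 3/7
  u_1 = 3/7;  a_2 = 1;  u_2 = (u_1 − 1)/2 = -2/7
  u_2 = -2/7;  a_3 = 0;  u_3 = (u_2 − 0)/2 = -1/7
Digits: (0, 1, 1, 0).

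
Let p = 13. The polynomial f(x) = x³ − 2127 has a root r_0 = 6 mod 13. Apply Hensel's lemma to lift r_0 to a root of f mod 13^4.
r_3 = 25200 (mod 28561)

Hensel: r_{i+1} = r_i − f(r_i)/f′(r_i) mod 13^{i+2}, where f′(x) = 3x². Iterate:
  r_0 = 6 (mod 13)
  r_1 = 19 (mod 169)
  r_2 = 1033 (mod 2197)
  r_3 = 25200 (mod 28561)
Final: r = 25200 with f(r) ≡ 0 mod 13^4.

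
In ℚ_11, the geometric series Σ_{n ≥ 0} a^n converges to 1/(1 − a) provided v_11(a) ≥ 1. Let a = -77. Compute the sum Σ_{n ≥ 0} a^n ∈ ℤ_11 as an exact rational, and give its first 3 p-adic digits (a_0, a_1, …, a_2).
Σ a^n = 1/(1 − a) = 1/78;  first 3 digits = (1, 4, 4)

v_11(a) = 1 ≥ 1, so the series converges in ℤ_11 to 1/(1 − a) = 1/(1 − (-77)) = 1/78. Expand this rational in ℤ_11: compute digits iteratively via d_i = x_i mod 11, x_{i+1} = (x_i − d_i)/11. The first 3 digits are (1, 4, 4).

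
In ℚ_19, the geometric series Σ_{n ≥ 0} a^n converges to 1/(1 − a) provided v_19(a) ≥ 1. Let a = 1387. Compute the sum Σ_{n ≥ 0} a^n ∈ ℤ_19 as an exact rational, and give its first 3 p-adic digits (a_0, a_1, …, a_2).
Σ a^n = 1/(1 − a) = -1/1386;  first 3 digits = (1, 16, 12)

v_19(a) = 1 ≥ 1, so the series converges in ℤ_19 to 1/(1 − a) = 1/(1 − 1387) = -1/1386. Expand this rational in ℤ_19: compute digits iteratively via d_i = x_i mod 19, x_{i+1} = (x_i − d_i)/19. The first 3 digits are (1, 16, 12).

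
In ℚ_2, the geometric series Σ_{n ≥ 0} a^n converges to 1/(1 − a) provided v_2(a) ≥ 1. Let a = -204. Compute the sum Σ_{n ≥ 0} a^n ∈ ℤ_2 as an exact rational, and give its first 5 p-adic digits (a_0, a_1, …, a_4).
Σ a^n = 1/(1 − a) = 1/205;  first 5 digits = (1, 0, 1, 0, 0)

v_2(a) = 2 ≥ 1, so the series converges in ℤ_2 to 1/(1 − a) = 1/(1 − (-204)) = 1/205. Expand this rational in ℤ_2: compute digits iteratively via d_i = x_i mod 2, x_{i+1} = (x_i − d_i)/2. The first 5 digits are (1, 0, 1, 0, 0).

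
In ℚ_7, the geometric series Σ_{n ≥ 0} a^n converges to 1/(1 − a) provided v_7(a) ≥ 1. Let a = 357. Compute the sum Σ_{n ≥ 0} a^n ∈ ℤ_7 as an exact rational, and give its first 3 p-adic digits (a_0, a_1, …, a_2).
Σ a^n = 1/(1 − a) = -1/356;  first 3 digits = (1, 2, 4)

v_7(a) = 1 ≥ 1, so the series converges in ℤ_7 to 1/(1 − a) = 1/(1 − 357) = -1/356. Expand this rational in ℤ_7: compute digits iteratively via d_i = x_i mod 7, x_{i+1} = (x_i − d_i)/7. The first 3 digits are (1, 2, 4).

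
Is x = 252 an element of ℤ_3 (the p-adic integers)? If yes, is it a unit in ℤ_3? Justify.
x ∈ ℤ_3 but not a unit; v_3(x) = 2 > 0

ℤ_3 = {x ∈ ℚ_3 : v_3(x) ≥ 0} and ℤ_3^× = {x ∈ ℤ_3 : v_3(x) = 0}. Here v_3(252) = v_3(num) − v_3(den) = 2; compare against these criteria.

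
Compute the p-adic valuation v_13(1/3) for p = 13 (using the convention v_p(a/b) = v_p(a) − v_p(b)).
v_13(1/3) = 0

Factor powers of 13 from the numerator and denominator of the reduced fraction: 1 = 13^0 · 1 and 3 = 13^0 · 3. Apply v_p(a/b) = v_p(a) − v_p(b): v_13(1/3) = 0 − 0 = 0.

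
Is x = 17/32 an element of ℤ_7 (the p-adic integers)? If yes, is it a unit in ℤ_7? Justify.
x ∈ ℤ_7^× (unit); v_7(x) = 0

ℤ_7 = {x ∈ ℚ_7 : v_7(x) ≥ 0} and ℤ_7^× = {x ∈ ℤ_7 : v_7(x) = 0}. Here v_7(17/32) = v_7(num) − v_7(den) = 0; compare against these criteria.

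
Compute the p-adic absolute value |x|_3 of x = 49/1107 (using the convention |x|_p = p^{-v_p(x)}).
|49/1107|_3 = 27

Step 1 — compute v_3(x) by factoring powers of 3 out of the numerator and denominator: v_3(49/1107) = -3. Step 2 — apply |x|_p = p^{-v_p(x)} = 3^{3} = 27.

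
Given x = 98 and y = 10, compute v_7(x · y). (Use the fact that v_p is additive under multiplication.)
v_7(980) = 2

v_p(x) = 2 (factor: 98 = 7^2 · 2); v_p(y) = 0 (factor: 10 = 7^0 · 10). Additivity: v_p(xy) = v_p(x) + v_p(y) = 2 + 0 = 2. (Direct check: xy = 980 = 7^2 · (20).)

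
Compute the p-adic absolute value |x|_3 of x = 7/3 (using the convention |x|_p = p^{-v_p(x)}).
|7/3|_3 = 3

Step 1 — compute v_3(x) by factoring powers of 3 out of the numerator and denominator: v_3(7/3) = -1. Step 2 — apply |x|_p = p^{-v_p(x)} = 3^{1} = 3.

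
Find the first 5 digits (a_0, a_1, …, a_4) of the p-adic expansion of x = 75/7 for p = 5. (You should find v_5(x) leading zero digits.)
(a_0, …, a_4) = (0, 0, 4, 0, 2)

v_5(75/7) = 2, so a_0 = ... = a_1 = 0. Factor out: x = 5^2 · u with u = 3/7 a unit in ℤ_5. Expand u iteratively via a_{v+i} = u_i mod 5, u_{i+1} = (u_i − a_{v+i})/5:
  u_0 = 3/7;  a_2 = 4;  u_1 = (u_0 − 4)/5 = -5/7
  u_1 = -5/7;  a_3 = 0;  u_2 = (u_1 − 0)/5 = -1/7
  u_2 = -1/7;  a_4 = 2;  u_3 = (u_2 − 2)/5 = -3/7
Digits: (0, 0, 4, 0, 2).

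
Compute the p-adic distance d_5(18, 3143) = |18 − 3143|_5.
d_5(18, 3143) = 1/3125

Step 1 — x − y = 18 − 3143 = -3125. Step 2 — v_5(-3125) = 5 (factor: -3125 = −(5^5 · 1); the sign does not affect v_p). Step 3 — |x − y|_5 = 5^{-5} = 1/3125.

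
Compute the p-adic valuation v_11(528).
v_11(528) = 1

v_11(n) is the largest exponent k such that 11^k divides n. Factor out: 528 = 11^1 · 48. (Sign doesn't affect v_p.) So v_11(528) = 1.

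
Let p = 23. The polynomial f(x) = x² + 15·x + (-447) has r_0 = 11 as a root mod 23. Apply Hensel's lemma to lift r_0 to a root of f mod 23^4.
r_3 = 31498 (mod 279841)

Hensel: r_{i+1} = r_i − f(r_i)·(f′(r_i))^{-1} mod 23^{i+2}, f′(x) = 2x + 15. Iterate:
  r_0 = 11 (mod 23)
  r_1 = 287 (mod 529)
  r_2 = 7164 (mod 12167)
  r_3 = 31498 (mod 279841)
Final: r = 31498 satisfies f(r) ≡ 0 mod 23^4.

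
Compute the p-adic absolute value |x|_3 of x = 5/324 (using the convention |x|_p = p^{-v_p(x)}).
|5/324|_3 = 81

Step 1 — compute v_3(x) by factoring powers of 3 out of the numerator and denominator: v_3(5/324) = -4. Step 2 — apply |x|_p = p^{-v_p(x)} = 3^{4} = 81.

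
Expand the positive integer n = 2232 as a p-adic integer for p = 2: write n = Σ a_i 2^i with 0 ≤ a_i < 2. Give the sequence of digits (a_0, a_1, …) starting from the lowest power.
(a_0, a_1, …) = (0, 0, 0, 1, 1, 1, 0, 1, 0, 0, 0, 1)

Repeated division by 2 gives the digits low-to-high: 2232 = 1·2^3 + 1·2^4 + 1·2^5 + 1·2^7 + 1·2^11. Digit sequence: (0, 0, 0, 1, 1, 1, 0, 1, 0, 0, 0, 1).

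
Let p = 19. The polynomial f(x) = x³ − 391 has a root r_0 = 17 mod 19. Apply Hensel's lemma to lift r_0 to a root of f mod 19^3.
r_2 = 6800 (mod 6859)

Hensel: r_{i+1} = r_i − f(r_i)/f′(r_i) mod 19^{i+2}, where f′(x) = 3x². Iterate:
  r_0 = 17 (mod 19)
  r_1 = 302 (mod 361)
  r_2 = 6800 (mod 6859)
Final: r = 6800 with f(r) ≡ 0 mod 19^3.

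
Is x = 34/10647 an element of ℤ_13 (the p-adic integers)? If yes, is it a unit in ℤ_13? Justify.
x ∉ ℤ_13 (v_13(x) = -2 < 0)

ℤ_13 = {x ∈ ℚ_13 : v_13(x) ≥ 0} and ℤ_13^× = {x ∈ ℤ_13 : v_13(x) = 0}. Here v_13(34/10647) = v_13(num) − v_13(den) = -2; compare against these criteria.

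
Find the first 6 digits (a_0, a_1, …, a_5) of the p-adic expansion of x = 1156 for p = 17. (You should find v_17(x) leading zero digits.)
(a_0, …, a_5) = (0, 0, 4, 0, 0, 0)

v_17(1156) = 2, so a_0 = ... = a_1 = 0. Factor out: x = 17^2 · u with u = 4 a unit in ℤ_17. Expand u iteratively via a_{v+i} = u_i mod 17, u_{i+1} = (u_i − a_{v+i})/17:
  u_0 = 4;  a_2 = 4;  u_1 = (u_0 − 4)/17 = 0
  u_1 = 0;  a_3 = 0;  u_2 = (u_1 − 0)/17 = 0
  u_2 = 0;  a_4 = 0;  u_3 = (u_2 − 0)/17 = 0
  u_3 = 0;  a_5 = 0;  u_4 = (u_3 − 0)/17 = 0
Digits: (0, 0, 4, 0, 0, 0).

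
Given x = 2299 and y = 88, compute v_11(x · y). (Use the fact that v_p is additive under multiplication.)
v_11(202312) = 3

v_p(x) = 2 (factor: 2299 = 11^2 · 19); v_p(y) = 1 (factor: 88 = 11^1 · 8). Additivity: v_p(xy) = v_p(x) + v_p(y) = 2 + 1 = 3. (Direct check: xy = 202312 = 11^3 · (152).)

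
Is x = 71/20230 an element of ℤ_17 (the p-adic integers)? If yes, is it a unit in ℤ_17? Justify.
x ∉ ℤ_17 (v_17(x) = -2 < 0)

ℤ_17 = {x ∈ ℚ_17 : v_17(x) ≥ 0} and ℤ_17^× = {x ∈ ℤ_17 : v_17(x) = 0}. Here v_17(71/20230) = v_17(num) − v_17(den) = -2; compare against these criteria.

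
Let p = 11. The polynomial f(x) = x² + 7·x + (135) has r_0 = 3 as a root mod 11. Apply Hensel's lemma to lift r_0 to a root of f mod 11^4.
r_3 = 465 (mod 14641)

Hensel: r_{i+1} = r_i − f(r_i)·(f′(r_i))^{-1} mod 11^{i+2}, f′(x) = 2x + 7. Iterate:
  r_0 = 3 (mod 11)
  r_1 = 102 (mod 121)
  r_2 = 465 (mod 1331)
  r_3 = 465 (mod 14641)
Final: r = 465 satisfies f(r) ≡ 0 mod 11^4.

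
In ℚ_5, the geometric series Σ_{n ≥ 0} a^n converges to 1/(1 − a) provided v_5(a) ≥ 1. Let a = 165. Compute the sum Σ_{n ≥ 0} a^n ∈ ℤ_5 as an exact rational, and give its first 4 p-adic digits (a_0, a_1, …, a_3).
Σ a^n = 1/(1 − a) = -1/164;  first 4 digits = (1, 3, 0, 1)

v_5(a) = 1 ≥ 1, so the series converges in ℤ_5 to 1/(1 − a) = 1/(1 − 165) = -1/164. Expand this rational in ℤ_5: compute digits iteratively via d_i = x_i mod 5, x_{i+1} = (x_i − d_i)/5. The first 4 digits are (1, 3, 0, 1).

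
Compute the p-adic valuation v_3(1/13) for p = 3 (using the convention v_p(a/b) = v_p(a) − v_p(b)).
v_3(1/13) = 0

Factor powers of 3 from the numerator and denominator of the reduced fraction: 1 = 3^0 · 1 and 13 = 3^0 · 13. Apply v_p(a/b) = v_p(a) − v_p(b): v_3(1/13) = 0 − 0 = 0.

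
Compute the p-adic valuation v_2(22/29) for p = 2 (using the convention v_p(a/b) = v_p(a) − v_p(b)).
v_2(22/29) = 1

Factor powers of 2 from the numerator and denominator of the reduced fraction: 22 = 2^1 · 11 and 29 = 2^0 · 29. Apply v_p(a/b) = v_p(a) − v_p(b): v_2(22/29) = 1 − 0 = 1.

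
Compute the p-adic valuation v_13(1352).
v_13(1352) = 2

v_13(n) is the largest exponent k such that 13^k divides n. Factor out: 1352 = 13^2 · 8. (Sign doesn't affect v_p.) So v_13(1352) = 2.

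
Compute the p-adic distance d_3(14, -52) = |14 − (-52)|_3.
d_3(14, -52) = 1/3

Step 1 — x − y = 14 − (-52) = 66. Step 2 — v_3(66) = 1 (factor: 66 = (3^1 · 22); the sign does not affect v_p). Step 3 — |x − y|_3 = 3^{-1} = 1/3.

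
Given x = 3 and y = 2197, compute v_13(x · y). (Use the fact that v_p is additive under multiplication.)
v_13(6591) = 3

v_p(x) = 0 (factor: 3 = 13^0 · 3); v_p(y) = 3 (factor: 2197 = 13^3 · 1). Additivity: v_p(xy) = v_p(x) + v_p(y) = 0 + 3 = 3. (Direct check: xy = 6591 = 13^3 · (3).)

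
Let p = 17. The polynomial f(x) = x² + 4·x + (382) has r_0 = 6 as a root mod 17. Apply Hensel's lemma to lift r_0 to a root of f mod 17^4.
r_3 = 1893 (mod 83521)

Hensel: r_{i+1} = r_i − f(r_i)·(f′(r_i))^{-1} mod 17^{i+2}, f′(x) = 2x + 4. Iterate:
  r_0 = 6 (mod 17)
  r_1 = 159 (mod 289)
  r_2 = 1893 (mod 4913)
  r_3 = 1893 (mod 83521)
Final: r = 1893 satisfies f(r) ≡ 0 mod 17^4.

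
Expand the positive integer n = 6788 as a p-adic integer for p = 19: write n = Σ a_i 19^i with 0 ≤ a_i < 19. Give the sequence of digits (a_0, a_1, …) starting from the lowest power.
(a_0, a_1, …) = (5, 15, 18)

Repeated division by 19 gives the digits low-to-high: 6788 = 5 + 15·19^1 + 18·19^2. Digit sequence: (5, 15, 18).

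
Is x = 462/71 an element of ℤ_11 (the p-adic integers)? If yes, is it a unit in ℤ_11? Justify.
x ∈ ℤ_11 but not a unit; v_11(x) = 1 > 0

ℤ_11 = {x ∈ ℚ_11 : v_11(x) ≥ 0} and ℤ_11^× = {x ∈ ℤ_11 : v_11(x) = 0}. Here v_11(462/71) = v_11(num) − v_11(den) = 1; compare against these criteria.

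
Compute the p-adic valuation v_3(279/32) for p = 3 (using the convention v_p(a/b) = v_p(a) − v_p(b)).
v_3(279/32) = 2

Factor powers of 3 from the numerator and denominator of the reduced fraction: 279 = 3^2 · 31 and 32 = 3^0 · 32. Apply v_p(a/b) = v_p(a) − v_p(b): v_3(279/32) = 2 − 0 = 2.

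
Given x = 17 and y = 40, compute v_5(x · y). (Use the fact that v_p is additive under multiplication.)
v_5(680) = 1

v_p(x) = 0 (factor: 17 = 5^0 · 17); v_p(y) = 1 (factor: 40 = 5^1 · 8). Additivity: v_p(xy) = v_p(x) + v_p(y) = 0 + 1 = 1. (Direct check: xy = 680 = 5^1 · (136).)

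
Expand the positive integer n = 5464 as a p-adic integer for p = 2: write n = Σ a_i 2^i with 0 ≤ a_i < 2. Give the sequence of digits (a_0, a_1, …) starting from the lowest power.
(a_0, a_1, …) = (0, 0, 0, 1, 1, 0, 1, 0, 1, 0, 1, 0, 1)

Repeated division by 2 gives the digits low-to-high: 5464 = 1·2^3 + 1·2^4 + 1·2^6 + 1·2^8 + 1·2^10 + 1·2^12. Digit sequence: (0, 0, 0, 1, 1, 0, 1, 0, 1, 0, 1, 0, 1).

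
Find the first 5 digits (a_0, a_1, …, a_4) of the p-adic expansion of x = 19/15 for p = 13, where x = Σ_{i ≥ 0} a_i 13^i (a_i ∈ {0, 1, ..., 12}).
(a_0, …, a_4) = (3, 12, 6, 9, 1)

v_13(19/15) = 0 (numerator and denominator both coprime to 13), so x ∈ ℤ_13^×. Compute digits iteratively via a_i = x_i mod 13, x_{i+1} = (x_i − a_i)/13, with x_0 = x:
  x_0 = 19/15;  a_0 = 3;  x_1 = (x_0 − 3)/13 = -2/15
  x_1 = -2/15;  a_1 = 12;  x_2 = (x_1 − 12)/13 = -14/15
  x_2 = -14/15;  a_2 = 6;  x_3 = (x_2 − 6)/13 = -8/15
  x_3 = -8/15;  a_3 = 9;  x_4 = (x_3 − 9)/13 = -11/15
  x_4 = -11/15;  a_4 = 1;  x_5 = (x_4 − 1)/13 = -2/15
Digits: (3, 12, 6, 9, 1).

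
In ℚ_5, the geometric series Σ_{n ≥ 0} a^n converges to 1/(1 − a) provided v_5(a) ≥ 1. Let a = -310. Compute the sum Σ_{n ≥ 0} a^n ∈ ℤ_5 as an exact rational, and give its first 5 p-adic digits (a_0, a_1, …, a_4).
Σ a^n = 1/(1 − a) = 1/311;  first 5 digits = (1, 3, 1, 3, 3)

v_5(a) = 1 ≥ 1, so the series converges in ℤ_5 to 1/(1 − a) = 1/(1 − (-310)) = 1/311. Expand this rational in ℤ_5: compute digits iteratively via d_i = x_i mod 5, x_{i+1} = (x_i − d_i)/5. The first 5 digits are (1, 3, 1, 3, 3).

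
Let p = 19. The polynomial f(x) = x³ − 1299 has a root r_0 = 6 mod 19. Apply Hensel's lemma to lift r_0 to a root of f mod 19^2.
r_1 = 6 (mod 361)

Hensel: r_{i+1} = r_i − f(r_i)/f′(r_i) mod 19^{i+2}, where f′(x) = 3x². Iterate:
  r_0 = 6 (mod 19)
  r_1 = 6 (mod 361)
Final: r = 6 with f(r) ≡ 0 mod 19^2.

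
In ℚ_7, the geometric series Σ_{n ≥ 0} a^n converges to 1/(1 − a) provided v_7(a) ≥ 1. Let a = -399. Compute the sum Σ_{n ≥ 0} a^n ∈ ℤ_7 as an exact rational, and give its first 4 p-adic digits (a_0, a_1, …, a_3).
Σ a^n = 1/(1 − a) = 1/400;  first 4 digits = (1, 6, 6, 6)

v_7(a) = 1 ≥ 1, so the series converges in ℤ_7 to 1/(1 − a) = 1/(1 − (-399)) = 1/400. Expand this rational in ℤ_7: compute digits iteratively via d_i = x_i mod 7, x_{i+1} = (x_i − d_i)/7. The first 4 digits are (1, 6, 6, 6).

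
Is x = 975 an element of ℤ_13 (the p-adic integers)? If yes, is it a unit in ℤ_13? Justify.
x ∈ ℤ_13 but not a unit; v_13(x) = 1 > 0

ℤ_13 = {x ∈ ℚ_13 : v_13(x) ≥ 0} and ℤ_13^× = {x ∈ ℤ_13 : v_13(x) = 0}. Here v_13(975) = v_13(num) − v_13(den) = 1; compare against these criteria.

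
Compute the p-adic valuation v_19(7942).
v_19(7942) = 2

v_19(n) is the largest exponent k such that 19^k divides n. Factor out: 7942 = 19^2 · 22. (Sign doesn't affect v_p.) So v_19(7942) = 2.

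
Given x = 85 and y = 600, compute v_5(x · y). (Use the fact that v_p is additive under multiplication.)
v_5(51000) = 3

v_p(x) = 1 (factor: 85 = 5^1 · 17); v_p(y) = 2 (factor: 600 = 5^2 · 24). Additivity: v_p(xy) = v_p(x) + v_p(y) = 1 + 2 = 3. (Direct check: xy = 51000 = 5^3 · (408).)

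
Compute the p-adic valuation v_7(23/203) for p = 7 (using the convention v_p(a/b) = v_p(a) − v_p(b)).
v_7(23/203) = -1

Factor powers of 7 from the numerator and denominator of the reduced fraction: 23 = 7^0 · 23 and 203 = 7^1 · 29. Apply v_p(a/b) = v_p(a) − v_p(b): v_7(23/203) = 0 − 1 = -1.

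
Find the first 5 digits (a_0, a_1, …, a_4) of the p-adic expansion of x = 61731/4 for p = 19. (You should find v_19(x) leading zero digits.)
(a_0, …, a_4) = (0, 0, 0, 7, 14)

v_19(61731/4) = 3, so a_0 = ... = a_2 = 0. Factor out: x = 19^3 · u with u = 9/4 a unit in ℤ_19. Expand u iteratively via a_{v+i} = u_i mod 19, u_{i+1} = (u_i − a_{v+i})/19:
  u_0 = 9/4;  a_3 = 7;  u_1 = (u_0 − 7)/19 = -1/4
  u_1 = -1/4;  a_4 = 14;  u_2 = (u_1 − 14)/19 = -3/4
Digits: (0, 0, 0, 7, 14).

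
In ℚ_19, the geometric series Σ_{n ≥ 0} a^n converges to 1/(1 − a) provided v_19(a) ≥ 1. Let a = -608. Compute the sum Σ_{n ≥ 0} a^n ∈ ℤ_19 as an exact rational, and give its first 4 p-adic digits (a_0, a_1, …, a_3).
Σ a^n = 1/(1 − a) = 1/609;  first 4 digits = (1, 6, 15, 3)

v_19(a) = 1 ≥ 1, so the series converges in ℤ_19 to 1/(1 − a) = 1/(1 − (-608)) = 1/609. Expand this rational in ℤ_19: compute digits iteratively via d_i = x_i mod 19, x_{i+1} = (x_i − d_i)/19. The first 4 digits are (1, 6, 15, 3).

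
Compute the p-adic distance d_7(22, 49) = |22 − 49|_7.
d_7(22, 49) = 1

Step 1 — x − y = 22 − 49 = -27. Step 2 — v_7(-27) = 0 (factor: -27 = −(7^0 · 27); the sign does not affect v_p). Step 3 — |x − y|_7 = 7^{0} = 1.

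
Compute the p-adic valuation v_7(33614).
v_7(33614) = 5

v_7(n) is the largest exponent k such that 7^k divides n. Factor out: 33614 = 7^5 · 2. (Sign doesn't affect v_p.) So v_7(33614) = 5.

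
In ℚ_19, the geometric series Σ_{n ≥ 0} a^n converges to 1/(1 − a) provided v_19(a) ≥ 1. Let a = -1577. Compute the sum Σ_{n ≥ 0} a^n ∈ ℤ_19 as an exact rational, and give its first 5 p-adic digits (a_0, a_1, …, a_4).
Σ a^n = 1/(1 − a) = 1/1578;  first 5 digits = (1, 12, 6, 0, 9)

v_19(a) = 1 ≥ 1, so the series converges in ℤ_19 to 1/(1 − a) = 1/(1 − (-1577)) = 1/1578. Expand this rational in ℤ_19: compute digits iteratively via d_i = x_i mod 19, x_{i+1} = (x_i − d_i)/19. The first 5 digits are (1, 12, 6, 0, 9).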